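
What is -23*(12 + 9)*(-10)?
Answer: 4830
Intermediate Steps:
-23*(12 + 9)*(-10) = -23*21*(-10) = -483*(-10) = 4830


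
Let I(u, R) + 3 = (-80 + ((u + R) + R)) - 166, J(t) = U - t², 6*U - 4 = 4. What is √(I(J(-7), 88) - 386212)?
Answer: I*√3476994/3 ≈ 621.56*I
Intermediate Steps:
U = 4/3 (U = ⅔ + (⅙)*4 = ⅔ + ⅔ = 4/3 ≈ 1.3333)
J(t) = 4/3 - t²
I(u, R) = -249 + u + 2*R (I(u, R) = -3 + ((-80 + ((u + R) + R)) - 166) = -3 + ((-80 + ((R + u) + R)) - 166) = -3 + ((-80 + (u + 2*R)) - 166) = -3 + ((-80 + u + 2*R) - 166) = -3 + (-246 + u + 2*R) = -249 + u + 2*R)
√(I(J(-7), 88) - 386212) = √((-249 + (4/3 - 1*(-7)²) + 2*88) - 386212) = √((-249 + (4/3 - 1*49) + 176) - 386212) = √((-249 + (4/3 - 49) + 176) - 386212) = √((-249 - 143/3 + 176) - 386212) = √(-362/3 - 386212) = √(-1158998/3) = I*√3476994/3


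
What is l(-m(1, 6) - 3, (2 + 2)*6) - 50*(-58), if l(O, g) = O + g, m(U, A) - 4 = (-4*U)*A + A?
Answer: 2935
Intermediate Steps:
m(U, A) = 4 + A - 4*A*U (m(U, A) = 4 + ((-4*U)*A + A) = 4 + (-4*A*U + A) = 4 + (A - 4*A*U) = 4 + A - 4*A*U)
l(-m(1, 6) - 3, (2 + 2)*6) - 50*(-58) = ((-(4 + 6 - 4*6*1) - 3) + (2 + 2)*6) - 50*(-58) = ((-(4 + 6 - 24) - 3) + 4*6) + 2900 = ((-1*(-14) - 3) + 24) + 2900 = ((14 - 3) + 24) + 2900 = (11 + 24) + 2900 = 35 + 2900 = 2935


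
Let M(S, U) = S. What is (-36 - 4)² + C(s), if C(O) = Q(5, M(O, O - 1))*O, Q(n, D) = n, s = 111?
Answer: 2155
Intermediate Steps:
C(O) = 5*O
(-36 - 4)² + C(s) = (-36 - 4)² + 5*111 = (-40)² + 555 = 1600 + 555 = 2155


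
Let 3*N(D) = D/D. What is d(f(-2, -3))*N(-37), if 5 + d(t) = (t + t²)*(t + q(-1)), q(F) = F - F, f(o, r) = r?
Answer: -23/3 ≈ -7.6667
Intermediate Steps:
N(D) = ⅓ (N(D) = (D/D)/3 = (⅓)*1 = ⅓)
q(F) = 0
d(t) = -5 + t*(t + t²) (d(t) = -5 + (t + t²)*(t + 0) = -5 + (t + t²)*t = -5 + t*(t + t²))
d(f(-2, -3))*N(-37) = (-5 + (-3)² + (-3)³)*(⅓) = (-5 + 9 - 27)*(⅓) = -23*⅓ = -23/3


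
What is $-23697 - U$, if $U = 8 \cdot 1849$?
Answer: $-38489$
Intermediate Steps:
$U = 14792$
$-23697 - U = -23697 - 14792 = -38489$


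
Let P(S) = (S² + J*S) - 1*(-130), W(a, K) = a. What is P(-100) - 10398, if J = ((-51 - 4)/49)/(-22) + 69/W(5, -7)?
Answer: -81002/49 ≈ -1653.1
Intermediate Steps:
J = 6787/490 (J = ((-51 - 4)/49)/(-22) + 69/5 = -55*1/49*(-1/22) + 69*(⅕) = -55/49*(-1/22) + 69/5 = 5/98 + 69/5 = 6787/490 ≈ 13.851)
P(S) = 130 + S² + 6787*S/490 (P(S) = (S² + 6787*S/490) - 1*(-130) = (S² + 6787*S/490) + 130 = 130 + S² + 6787*S/490)
P(-100) - 10398 = (130 + (-100)² + (6787/490)*(-100)) - 10398 = (130 + 10000 - 67870/49) - 10398 = 428500/49 - 10398 = -81002/49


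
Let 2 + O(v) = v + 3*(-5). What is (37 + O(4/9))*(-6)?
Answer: -368/3 ≈ -122.67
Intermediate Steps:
O(v) = -17 + v (O(v) = -2 + (v + 3*(-5)) = -2 + (v - 15) = -2 + (-15 + v) = -17 + v)
(37 + O(4/9))*(-6) = (37 + (-17 + 4/9))*(-6) = (37 - 149/9)*(-6) = (184/9)*(-6) = -368/3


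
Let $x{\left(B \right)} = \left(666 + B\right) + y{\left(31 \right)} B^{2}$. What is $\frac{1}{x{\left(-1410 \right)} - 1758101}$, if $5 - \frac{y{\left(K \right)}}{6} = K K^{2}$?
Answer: $- \frac{1}{355307038445} \approx -2.8145 \cdot 10^{-12}$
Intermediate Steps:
$y{\left(K \right)} = 30 - 6 K^{3}$ ($y{\left(K \right)} = 30 - 6 K K^{2} = 30 - 6 K^{3}$)
$x{\left(B \right)} = 666 + B - 178716 B^{2}$ ($x{\left(B \right)} = \left(666 + B\right) + \left(30 - 6 \cdot 31^{3}\right) B^{2} = \left(666 + B\right) + \left(30 - 178746\right) B^{2} = \left(666 + B\right) - 178716 B^{2} = 666 + B - 178716 B^{2}$)
$\frac{1}{x{\left(-1410 \right)} - 1758101} = \frac{1}{\left(666 - 1410 - 178716 \left(-1410\right)^{2}\right) - 1758101} = \frac{1}{\left(666 - 1410 - 355305279600\right) - 1758101} = \frac{1}{-355305280344 - 1758101} = \frac{1}{-355307038445} = - \frac{1}{355307038445}$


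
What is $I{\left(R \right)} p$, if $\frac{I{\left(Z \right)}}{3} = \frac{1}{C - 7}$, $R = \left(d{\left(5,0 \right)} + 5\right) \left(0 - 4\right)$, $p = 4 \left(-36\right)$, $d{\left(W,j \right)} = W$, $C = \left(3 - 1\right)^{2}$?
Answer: $144$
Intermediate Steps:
$C = 4$ ($C = 2^{2} = 4$)
$p = -144$
$R = -40$ ($R = \left(5 + 5\right) \left(0 - 4\right) = 10 \left(-4\right) = -40$)
$I{\left(Z \right)} = -1$ ($I{\left(Z \right)} = \frac{3}{4 - 7} = \frac{3}{-3} = 3 \left(- \frac{1}{3}\right) = -1$)
$I{\left(R \right)} p = \left(-1\right) \left(-144\right) = 144$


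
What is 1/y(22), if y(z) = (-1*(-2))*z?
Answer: 1/44 ≈ 0.022727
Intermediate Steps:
y(z) = 2*z
1/y(22) = 1/(2*22) = 1/44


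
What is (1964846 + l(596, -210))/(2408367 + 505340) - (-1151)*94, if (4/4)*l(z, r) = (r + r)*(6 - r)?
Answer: 315247489284/2913707 ≈ 1.0819e+5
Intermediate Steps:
l(z, r) = 2*r*(6 - r) (l(z, r) = (r + r)*(6 - r) = (2*r)*(6 - r) = 2*r*(6 - r))
(1964846 + l(596, -210))/(2408367 + 505340) - (-1151)*94 = (1964846 + 2*(-210)*(6 - 1*(-210)))/(2408367 + 505340) - (-1151)*94 = (1964846 + 2*(-210)*(6 + 210))/2913707 - 1*(-108194) = (1964846 + 2*(-210)*216)*(1/2913707) + 108194 = (1964846 - 90720)*(1/2913707) + 108194 = 1874126*(1/2913707) + 108194 = 1874126/2913707 + 108194 = 315247489284/2913707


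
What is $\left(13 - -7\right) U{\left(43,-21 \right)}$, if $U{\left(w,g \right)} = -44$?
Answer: $-880$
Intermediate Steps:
$\left(13 - -7\right) U{\left(43,-21 \right)} = \left(13 - -7\right) \left(-44\right) = \left(13 + 7\right) \left(-44\right) = 20 \left(-44\right) = -880$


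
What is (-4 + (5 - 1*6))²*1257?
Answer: 31425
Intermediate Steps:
(-4 + (5 - 1*6))²*1257 = (-4 + (5 - 6))²*1257 = (-4 - 1)²*1257 = (-5)²*1257 = 25*1257 = 31425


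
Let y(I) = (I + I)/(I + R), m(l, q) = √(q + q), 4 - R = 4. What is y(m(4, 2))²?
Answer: 4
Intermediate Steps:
R = 0 (R = 4 - 1*4 = 4 - 4 = 0)
m(l, q) = √2*√q (m(l, q) = √(2*q) = √2*√q)
y(I) = 2 (y(I) = (I + I)/(I + 0) = (2*I)/I = 2)
y(m(4, 2))² = 2² = 4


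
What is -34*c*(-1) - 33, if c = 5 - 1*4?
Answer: 1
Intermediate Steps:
c = 1 (c = 5 - 4 = 1)
-34*c*(-1) - 33 = -34*1*(-1) - 33 = -(-34) - 33 = -34*(-1) - 33 = 34 - 33 = 1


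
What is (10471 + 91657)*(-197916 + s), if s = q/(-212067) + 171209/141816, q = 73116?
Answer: -444361134116140930/21984279 ≈ -2.0213e+10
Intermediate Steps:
s = 151688657/175874232 (s = 73116/(-212067) + 171209/141816 = 73116*(-1/212067) + 171209*(1/141816) = -8124/23563 + 9011/7464 = 151688657/175874232 ≈ 0.86248)
(10471 + 91657)*(-197916 + s) = (10471 + 91657)*(-197916 + 151688657/175874232) = 102128*(-34808172811855/175874232) = -444361134116140930/21984279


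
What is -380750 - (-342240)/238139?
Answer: -90671082010/238139 ≈ -3.8075e+5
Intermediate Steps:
-380750 - (-342240)/238139 = -380750 - 1*(-342240/238139) = -380750 + 342240/238139 = -90671082010/238139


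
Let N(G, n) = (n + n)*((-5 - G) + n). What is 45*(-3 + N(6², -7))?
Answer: 30105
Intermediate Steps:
N(G, n) = 2*n*(-5 + n - G) (N(G, n) = (2*n)*(-5 + n - G) = 2*n*(-5 + n - G))
45*(-3 + N(6², -7)) = 45*(-3 + 2*(-7)*(-5 - 7 - 1*6²)) = 45*(-3 + 2*(-7)*(-5 - 7 - 1*36)) = 45*(-3 + 2*(-7)*(-5 - 7 - 36)) = 45*(-3 + 2*(-7)*(-48)) = 45*(-3 + 672) = 45*669 = 30105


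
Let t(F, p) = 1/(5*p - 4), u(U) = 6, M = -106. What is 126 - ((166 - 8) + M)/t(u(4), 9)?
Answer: -2006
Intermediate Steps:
t(F, p) = 1/(-4 + 5*p)
126 - ((166 - 8) + M)/t(u(4), 9) = 126 - ((166 - 8) - 106)/(1/(-4 + 5*9)) = 126 - (158 - 106)/(1/(-4 + 45)) = 126 - 52/(1/41) = 126 - 52/1/41 = 126 - 52*41 = 126 - 1*2132 = 126 - 2132 = -2006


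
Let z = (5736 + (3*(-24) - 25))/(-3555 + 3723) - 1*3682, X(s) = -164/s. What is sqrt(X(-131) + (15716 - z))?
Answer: sqrt(2344952548554)/11004 ≈ 139.16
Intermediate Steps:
z = -612937/168 (z = (5736 + (-72 - 25))/168 - 3682 = (5736 - 97)*(1/168) - 3682 = 5639*(1/168) - 3682 = 5639/168 - 3682 = -612937/168 ≈ -3648.4)
sqrt(X(-131) + (15716 - z)) = sqrt(-164/(-131) + (15716 - 1*(-612937/168))) = sqrt(-164*(-1/131) + (15716 + 612937/168)) = sqrt(164/131 + 3253225/168) = sqrt(426200027/22008) = sqrt(2344952548554)/11004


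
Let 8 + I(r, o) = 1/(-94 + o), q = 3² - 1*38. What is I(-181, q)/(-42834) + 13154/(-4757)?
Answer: -69298241983/25062644574 ≈ -2.7650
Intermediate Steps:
q = -29 (q = 9 - 38 = -29)
I(r, o) = -8 + 1/(-94 + o)
I(-181, q)/(-42834) + 13154/(-4757) = ((753 - 8*(-29))/(-94 - 29))/(-42834) + 13154/(-4757) = ((753 + 232)/(-123))*(-1/42834) + 13154*(-1/4757) = -1/123*985*(-1/42834) - 13154/4757 = -985/123*(-1/42834) - 13154/4757 = 985/5268582 - 13154/4757 = -69298241983/25062644574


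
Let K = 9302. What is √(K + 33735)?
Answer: √43037 ≈ 207.45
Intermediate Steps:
√(K + 33735) = √(9302 + 33735) = √43037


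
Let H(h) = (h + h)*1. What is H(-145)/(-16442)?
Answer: 145/8221 ≈ 0.017638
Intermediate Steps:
H(h) = 2*h (H(h) = (2*h)*1 = 2*h)
H(-145)/(-16442) = (2*(-145))/(-16442) = -290*(-1/16442) = 145/8221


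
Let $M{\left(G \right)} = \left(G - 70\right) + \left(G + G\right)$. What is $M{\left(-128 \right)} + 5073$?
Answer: $4619$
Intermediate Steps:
$M{\left(G \right)} = -70 + 3 G$ ($M{\left(G \right)} = \left(-70 + G\right) + 2 G = -70 + 3 G$)
$M{\left(-128 \right)} + 5073 = \left(-70 + 3 \left(-128\right)\right) + 5073 = \left(-70 - 384\right) + 5073 = -454 + 5073 = 4619$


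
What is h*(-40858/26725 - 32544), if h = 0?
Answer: 0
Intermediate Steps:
h*(-40858/26725 - 32544) = 0*(-40858/26725 - 32544) = 0*(-869779258/26725) = 0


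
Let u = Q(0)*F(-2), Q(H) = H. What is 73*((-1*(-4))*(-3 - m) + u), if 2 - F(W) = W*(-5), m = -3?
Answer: 0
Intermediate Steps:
F(W) = 2 + 5*W (F(W) = 2 - W*(-5) = 2 - (-5)*W = 2 + 5*W)
u = 0 (u = 0*(2 + 5*(-2)) = 0*(2 - 10) = 0*(-8) = 0)
73*((-1*(-4))*(-3 - m) + u) = 73*((-1*(-4))*(-3 - 1*(-3)) + 0) = 73*(4*(-3 + 3) + 0) = 73*(4*0 + 0) = 73*(0 + 0) = 73*0 = 0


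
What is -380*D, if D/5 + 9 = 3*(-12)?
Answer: 85500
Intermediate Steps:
D = -225 (D = -45 + 5*(3*(-12)) = -45 + 5*(-36) = -45 - 180 = -225)
-380*D = -380*(-225) = 85500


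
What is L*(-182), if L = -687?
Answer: 125034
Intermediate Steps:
L*(-182) = -687*(-182) = 125034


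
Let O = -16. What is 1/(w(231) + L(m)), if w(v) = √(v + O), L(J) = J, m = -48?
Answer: -48/2089 - √215/2089 ≈ -0.029997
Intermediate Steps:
w(v) = √(-16 + v) (w(v) = √(v - 16) = √(-16 + v))
1/(w(231) + L(m)) = 1/(√(-16 + 231) - 48) = 1/(√215 - 48) = 1/(-48 + √215)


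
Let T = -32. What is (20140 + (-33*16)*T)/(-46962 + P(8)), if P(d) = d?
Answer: -18518/23477 ≈ -0.78877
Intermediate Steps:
(20140 + (-33*16)*T)/(-46962 + P(8)) = (20140 - 33*16*(-32))/(-46962 + 8) = (20140 - 528*(-32))/(-46954) = (20140 + 16896)*(-1/46954) = 37036*(-1/46954) = -18518/23477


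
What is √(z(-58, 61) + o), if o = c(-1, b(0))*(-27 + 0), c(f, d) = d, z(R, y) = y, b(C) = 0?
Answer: √61 ≈ 7.8102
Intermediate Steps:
o = 0 (o = 0*(-27 + 0) = 0*(-27) = 0)
√(z(-58, 61) + o) = √(61 + 0) = √61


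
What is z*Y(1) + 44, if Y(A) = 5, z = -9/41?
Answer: 1759/41 ≈ 42.902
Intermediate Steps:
z = -9/41 (z = -9*1/41 = -9/41 ≈ -0.21951)
z*Y(1) + 44 = -9/41*5 + 44 = -45/41 + 44 = 1759/41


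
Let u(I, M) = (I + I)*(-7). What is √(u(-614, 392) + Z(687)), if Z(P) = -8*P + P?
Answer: √3787 ≈ 61.539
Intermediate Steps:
Z(P) = -7*P
u(I, M) = -14*I (u(I, M) = (2*I)*(-7) = -14*I)
√(u(-614, 392) + Z(687)) = √(-14*(-614) - 7*687) = √(8596 - 4809) = √3787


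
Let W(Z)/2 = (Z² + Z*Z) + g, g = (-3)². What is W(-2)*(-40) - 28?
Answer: -1388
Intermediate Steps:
g = 9
W(Z) = 18 + 4*Z² (W(Z) = 2*((Z² + Z*Z) + 9) = 2*((Z² + Z²) + 9) = 2*(2*Z² + 9) = 2*(9 + 2*Z²) = 18 + 4*Z²)
W(-2)*(-40) - 28 = (18 + 4*(-2)²)*(-40) - 28 = (18 + 4*4)*(-40) - 28 = (18 + 16)*(-40) - 28 = 34*(-40) - 28 = -1360 - 28 = -1388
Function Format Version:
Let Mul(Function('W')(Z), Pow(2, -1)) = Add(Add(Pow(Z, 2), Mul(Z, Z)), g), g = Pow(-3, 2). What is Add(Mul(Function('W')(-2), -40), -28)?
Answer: -1388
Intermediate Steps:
g = 9
Function('W')(Z) = Add(18, Mul(4, Pow(Z, 2))) (Function('W')(Z) = Mul(2, Add(Add(Pow(Z, 2), Mul(Z, Z)), 9)) = Mul(2, Add(Add(Pow(Z, 2), Pow(Z, 2)), 9)) = Mul(2, Add(Mul(2, Pow(Z, 2)), 9)) = Mul(2, Add(9, Mul(2, Pow(Z, 2)))) = Add(18, Mul(4, Pow(Z, 2))))
Add(Mul(Function('W')(-2), -40), -28) = Add(Mul(Add(18, Mul(4, Pow(-2, 2))), -40), -28) = Add(Mul(Add(18, Mul(4, 4)), -40), -28) = Add(Mul(Add(18, 16), -40), -28) = Add(Mul(34, -40), -28) = Add(-1360, -28) = -1388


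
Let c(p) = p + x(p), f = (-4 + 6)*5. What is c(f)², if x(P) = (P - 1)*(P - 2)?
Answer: 6724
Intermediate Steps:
x(P) = (-1 + P)*(-2 + P)
f = 10 (f = 2*5 = 10)
c(p) = 2 + p² - 2*p (c(p) = p + (2 + p² - 3*p) = 2 + p² - 2*p)
c(f)² = (2 + 10² - 2*10)² = (2 + 100 - 20)² = 82² = 6724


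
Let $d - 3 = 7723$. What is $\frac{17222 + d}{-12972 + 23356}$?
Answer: $\frac{567}{236} \approx 2.4025$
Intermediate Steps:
$d = 7726$ ($d = 3 + 7723 = 7726$)
$\frac{17222 + d}{-12972 + 23356} = \frac{17222 + 7726}{-12972 + 23356} = \frac{24948}{10384} = 24948 \cdot \frac{1}{10384} = \frac{567}{236}$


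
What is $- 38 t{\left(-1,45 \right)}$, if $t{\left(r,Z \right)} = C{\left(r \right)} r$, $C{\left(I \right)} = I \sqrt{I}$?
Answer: $- 38 i \approx - 38.0 i$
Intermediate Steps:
$C{\left(I \right)} = I^{\frac{3}{2}}$
$t{\left(r,Z \right)} = r^{\frac{5}{2}}$ ($t{\left(r,Z \right)} = r^{\frac{3}{2}} r = r^{\frac{5}{2}}$)
$- 38 t{\left(-1,45 \right)} = - 38 \left(-1\right)^{\frac{5}{2}} = - 38 i$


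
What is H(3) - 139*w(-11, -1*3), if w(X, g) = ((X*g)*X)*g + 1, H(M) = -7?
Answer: -151517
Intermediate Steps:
w(X, g) = 1 + X²*g² (w(X, g) = (g*X²)*g + 1 = X²*g² + 1 = 1 + X²*g²)
H(3) - 139*w(-11, -1*3) = -7 - 139*(1 + (-11)²*(-1*3)²) = -7 - 139*(1 + 121*(-3)²) = -7 - 139*(1 + 121*9) = -7 - 139*(1 + 1089) = -7 - 139*1090 = -7 - 151510 = -151517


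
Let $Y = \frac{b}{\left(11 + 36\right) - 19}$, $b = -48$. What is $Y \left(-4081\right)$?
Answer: $6996$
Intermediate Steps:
$Y = - \frac{12}{7}$ ($Y = - \frac{48}{\left(11 + 36\right) - 19} = - \frac{48}{47 - 19} = - \frac{48}{28} = \left(-48\right) \frac{1}{28} = - \frac{12}{7} \approx -1.7143$)
$Y \left(-4081\right) = \left(- \frac{12}{7}\right) \left(-4081\right) = 6996$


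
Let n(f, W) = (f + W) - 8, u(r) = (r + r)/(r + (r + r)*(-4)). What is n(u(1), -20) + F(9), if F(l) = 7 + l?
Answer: -86/7 ≈ -12.286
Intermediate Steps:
u(r) = -2/7 (u(r) = (2*r)/(r + (2*r)*(-4)) = (2*r)/(r - 8*r) = (2*r)/((-7*r)) = (2*r)*(-1/(7*r)) = -2/7)
n(f, W) = -8 + W + f (n(f, W) = (W + f) - 8 = -8 + W + f)
n(u(1), -20) + F(9) = (-8 - 20 - 2/7) + (7 + 9) = -198/7 + 16 = -86/7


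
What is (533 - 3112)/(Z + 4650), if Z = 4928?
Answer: -2579/9578 ≈ -0.26926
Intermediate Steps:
(533 - 3112)/(Z + 4650) = (533 - 3112)/(4928 + 4650) = -2579/9578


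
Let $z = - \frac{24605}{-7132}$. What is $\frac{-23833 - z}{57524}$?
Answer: $- \frac{170001561}{410261168} \approx -0.41437$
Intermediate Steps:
$z = \frac{24605}{7132}$ ($z = \left(-24605\right) \left(- \frac{1}{7132}\right) = \frac{24605}{7132} \approx 3.4499$)
$\frac{-23833 - z}{57524} = \frac{-23833 - \frac{24605}{7132}}{57524} = \left(-23833 - \frac{24605}{7132}\right) \frac{1}{57524} = \left(- \frac{170001561}{7132}\right) \frac{1}{57524} = - \frac{170001561}{410261168}$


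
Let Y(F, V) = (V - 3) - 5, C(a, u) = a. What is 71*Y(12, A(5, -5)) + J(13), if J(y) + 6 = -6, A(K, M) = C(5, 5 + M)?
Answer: -225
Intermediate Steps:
A(K, M) = 5
J(y) = -12 (J(y) = -6 - 6 = -12)
Y(F, V) = -8 + V (Y(F, V) = (-3 + V) - 5 = -8 + V)
71*Y(12, A(5, -5)) + J(13) = 71*(-8 + 5) - 12 = 71*(-3) - 12 = -213 - 12 = -225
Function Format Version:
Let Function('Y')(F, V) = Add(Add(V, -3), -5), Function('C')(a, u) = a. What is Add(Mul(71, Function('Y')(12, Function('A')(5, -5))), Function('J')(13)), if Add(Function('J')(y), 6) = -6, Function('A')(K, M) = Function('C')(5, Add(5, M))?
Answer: -225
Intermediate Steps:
Function('A')(K, M) = 5
Function('J')(y) = -12 (Function('J')(y) = Add(-6, -6) = -12)
Function('Y')(F, V) = Add(-8, V) (Function('Y')(F, V) = Add(Add(-3, V), -5) = Add(-8, V))
Add(Mul(71, Function('Y')(12, Function('A')(5, -5))), Function('J')(13)) = Add(Mul(71, Add(-8, 5)), -12) = Add(Mul(71, -3), -12) = Add(-213, -12) = -225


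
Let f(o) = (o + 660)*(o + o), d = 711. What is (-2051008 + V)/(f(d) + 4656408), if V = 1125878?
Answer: -92513/660597 ≈ -0.14004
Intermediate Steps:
f(o) = 2*o*(660 + o) (f(o) = (660 + o)*(2*o) = 2*o*(660 + o))
(-2051008 + V)/(f(d) + 4656408) = (-2051008 + 1125878)/(2*711*(660 + 711) + 4656408) = -925130/(2*711*1371 + 4656408) = -925130/(1949562 + 4656408) = -925130/6605970 = -925130*1/6605970 = -92513/660597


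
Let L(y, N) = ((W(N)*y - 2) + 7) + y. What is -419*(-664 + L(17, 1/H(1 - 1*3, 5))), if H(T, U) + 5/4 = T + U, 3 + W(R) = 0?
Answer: 290367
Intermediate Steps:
W(R) = -3 (W(R) = -3 + 0 = -3)
H(T, U) = -5/4 + T + U (H(T, U) = -5/4 + (T + U) = -5/4 + T + U)
L(y, N) = 5 - 2*y (L(y, N) = ((-3*y - 2) + 7) + y = ((-2 - 3*y) + 7) + y = (5 - 3*y) + y = 5 - 2*y)
-419*(-664 + L(17, 1/H(1 - 1*3, 5))) = -419*(-664 + (5 - 2*17)) = -419*(-664 + (5 - 34)) = -419*(-664 - 29) = -419*(-693) = 290367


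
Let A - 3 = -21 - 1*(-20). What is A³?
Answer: 8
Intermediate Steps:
A = 2 (A = 3 + (-21 - 1*(-20)) = 3 + (-21 + 20) = 3 - 1 = 2)
A³ = 2³ = 8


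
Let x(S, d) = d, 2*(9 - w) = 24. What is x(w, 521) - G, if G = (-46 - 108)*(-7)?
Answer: -557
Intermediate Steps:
w = -3 (w = 9 - 1/2*24 = 9 - 12 = -3)
G = 1078 (G = -154*(-7) = 1078)
x(w, 521) - G = 521 - 1*1078 = 521 - 1078 = -557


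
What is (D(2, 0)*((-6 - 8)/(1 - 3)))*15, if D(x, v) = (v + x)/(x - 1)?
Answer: 210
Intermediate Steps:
D(x, v) = (v + x)/(-1 + x)
(D(2, 0)*((-6 - 8)/(1 - 3)))*15 = (((0 + 2)/(-1 + 2))*((-6 - 8)/(1 - 3)))*15 = ((2/1)*(-14/(-2)))*15 = ((1*2)*(-14*(-½)))*15 = (2*7)*15 = 14*15 = 210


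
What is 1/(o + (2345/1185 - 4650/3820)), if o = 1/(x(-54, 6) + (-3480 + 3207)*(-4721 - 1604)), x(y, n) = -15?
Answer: 4342387865/3307275699 ≈ 1.3130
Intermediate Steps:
o = 1/1726710 (o = 1/(-15 + (-3480 + 3207)*(-4721 - 1604)) = 1/(-15 - 273*(-6325)) = 1/(-15 + 1726725) = 1/1726710 ≈ 5.7914e-7)
1/(o + (2345/1185 - 4650/3820)) = 1/(1/1726710 + (2345/1185 - 4650/3820)) = 1/(1/1726710 + (2345*(1/1185) - 4650*1/3820)) = 1/(1/1726710 + (469/237 - 465/382)) = 1/(1/1726710 + 68953/90534) = 1/(3307275699/4342387865) = 4342387865/3307275699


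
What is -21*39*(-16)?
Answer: 13104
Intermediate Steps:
-21*39*(-16) = -819*(-16) = 13104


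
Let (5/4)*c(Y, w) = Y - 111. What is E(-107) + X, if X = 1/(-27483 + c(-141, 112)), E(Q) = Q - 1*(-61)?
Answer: -6367463/138423 ≈ -46.000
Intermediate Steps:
c(Y, w) = -444/5 + 4*Y/5 (c(Y, w) = 4*(Y - 111)/5 = 4*(-111 + Y)/5 = -444/5 + 4*Y/5)
E(Q) = 61 + Q (E(Q) = Q + 61 = 61 + Q)
X = -5/138423 (X = 1/(-27483 + (-444/5 + (⅘)*(-141))) = 1/(-27483 + (-444/5 - 564/5)) = 1/(-27483 - 1008/5) = 1/(-138423/5) = -5/138423 ≈ -3.6121e-5)
E(-107) + X = (61 - 107) - 5/138423 = -46 - 5/138423 = -6367463/138423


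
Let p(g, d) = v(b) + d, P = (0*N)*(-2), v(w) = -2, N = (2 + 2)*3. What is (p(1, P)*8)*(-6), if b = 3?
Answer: 96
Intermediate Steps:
N = 12 (N = 4*3 = 12)
P = 0 (P = (0*12)*(-2) = 0*(-2) = 0)
p(g, d) = -2 + d
(p(1, P)*8)*(-6) = ((-2 + 0)*8)*(-6) = -2*8*(-6) = -16*(-6) = 96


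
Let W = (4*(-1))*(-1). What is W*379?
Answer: 1516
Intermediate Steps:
W = 4 (W = -4*(-1) = 4)
W*379 = 4*379 = 1516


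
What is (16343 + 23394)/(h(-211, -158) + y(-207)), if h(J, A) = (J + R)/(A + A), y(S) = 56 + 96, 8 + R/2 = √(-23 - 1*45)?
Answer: 605983051028/2328931353 + 50227568*I*√17/2328931353 ≈ 260.2 + 0.088922*I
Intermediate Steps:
R = -16 + 4*I*√17 (R = -16 + 2*√(-23 - 1*45) = -16 + 2*√(-23 - 45) = -16 + 2*√(-68) = -16 + 2*(2*I*√17) = -16 + 4*I*√17 ≈ -16.0 + 16.492*I)
y(S) = 152
h(J, A) = (-16 + J + 4*I*√17)/(2*A) (h(J, A) = (J + (-16 + 4*I*√17))/(A + A) = (-16 + J + 4*I*√17)/((2*A)) = (-16 + J + 4*I*√17)*(1/(2*A)) = (-16 + J + 4*I*√17)/(2*A))
(16343 + 23394)/(h(-211, -158) + y(-207)) = (16343 + 23394)/((½)*(-16 - 211 + 4*I*√17)/(-158) + 152) = 39737/((½)*(-1/158)*(-227 + 4*I*√17) + 152) = 39737/((227/316 - I*√17/79) + 152) = 39737/(48259/316 - I*√17/79)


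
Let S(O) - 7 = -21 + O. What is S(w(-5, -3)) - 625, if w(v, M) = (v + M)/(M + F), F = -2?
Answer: -3187/5 ≈ -637.40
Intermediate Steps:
w(v, M) = (M + v)/(-2 + M) (w(v, M) = (v + M)/(M - 2) = (M + v)/(-2 + M))
S(O) = -14 + O (S(O) = 7 + (-21 + O) = -14 + O)
S(w(-5, -3)) - 625 = (-14 + (-3 - 5)/(-2 - 3)) - 625 = (-14 - 8/(-5)) - 625 = (-14 - ⅕*(-8)) - 625 = (-14 + 8/5) - 625 = -62/5 - 625 = -3187/5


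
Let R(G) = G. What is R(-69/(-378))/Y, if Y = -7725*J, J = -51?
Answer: 23/49640850 ≈ 4.6333e-7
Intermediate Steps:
Y = 393975 (Y = -7725*(-51) = 393975)
R(-69/(-378))/Y = -69/(-378)/393975 = -69*(-1/378)*(1/393975) = (23/126)*(1/393975) = 23/49640850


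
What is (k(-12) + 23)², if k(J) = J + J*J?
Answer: 24025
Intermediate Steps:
k(J) = J + J²
(k(-12) + 23)² = (-12*(1 - 12) + 23)² = (-12*(-11) + 23)² = (132 + 23)² = 155² = 24025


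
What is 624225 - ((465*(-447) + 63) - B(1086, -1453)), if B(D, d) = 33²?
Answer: 833106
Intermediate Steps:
B(D, d) = 1089
624225 - ((465*(-447) + 63) - B(1086, -1453)) = 624225 - ((465*(-447) + 63) - 1*1089) = 624225 - ((-207855 + 63) - 1089) = 624225 - (-207792 - 1089) = 624225 - 1*(-208881) = 624225 + 208881 = 833106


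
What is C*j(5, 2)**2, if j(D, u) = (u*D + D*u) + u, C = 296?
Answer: 143264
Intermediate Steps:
j(D, u) = u + 2*D*u (j(D, u) = (D*u + D*u) + u = 2*D*u + u = u + 2*D*u)
C*j(5, 2)**2 = 296*(2*(1 + 2*5))**2 = 296*(2*(1 + 10))**2 = 296*(2*11)**2 = 296*22**2 = 296*484 = 143264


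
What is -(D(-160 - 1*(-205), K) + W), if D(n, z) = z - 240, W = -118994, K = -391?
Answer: 119625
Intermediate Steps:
D(n, z) = -240 + z
-(D(-160 - 1*(-205), K) + W) = -((-240 - 391) - 118994) = -(-631 - 118994) = -1*(-119625) = 119625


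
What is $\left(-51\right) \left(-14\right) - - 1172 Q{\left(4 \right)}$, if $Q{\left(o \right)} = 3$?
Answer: $4230$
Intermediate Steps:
$\left(-51\right) \left(-14\right) - - 1172 Q{\left(4 \right)} = \left(-51\right) \left(-14\right) - \left(-1172\right) 3 = 714 - -3516 = 714 + 3516 = 4230$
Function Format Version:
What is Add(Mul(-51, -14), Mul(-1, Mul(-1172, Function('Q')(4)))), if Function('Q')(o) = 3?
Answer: 4230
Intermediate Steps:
Add(Mul(-51, -14), Mul(-1, Mul(-1172, Function('Q')(4)))) = Add(Mul(-51, -14), Mul(-1, Mul(-1172, 3))) = Add(714, Mul(-1, -3516)) = Add(714, 3516) = 4230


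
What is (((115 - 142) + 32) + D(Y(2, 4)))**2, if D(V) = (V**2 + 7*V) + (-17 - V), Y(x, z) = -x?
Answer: 400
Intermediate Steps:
D(V) = -17 + V**2 + 6*V
(((115 - 142) + 32) + D(Y(2, 4)))**2 = (((115 - 142) + 32) + (-17 + (-1*2)**2 + 6*(-1*2)))**2 = ((-27 + 32) + (-17 + (-2)**2 + 6*(-2)))**2 = (5 + (-17 + 4 - 12))**2 = (5 - 25)**2 = (-20)**2 = 400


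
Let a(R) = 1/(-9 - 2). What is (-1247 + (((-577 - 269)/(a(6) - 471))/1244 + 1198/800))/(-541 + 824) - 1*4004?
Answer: -365633009891501/91216673200 ≈ -4008.4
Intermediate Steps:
a(R) = -1/11 (a(R) = 1/(-11) = -1/11)
(-1247 + (((-577 - 269)/(a(6) - 471))/1244 + 1198/800))/(-541 + 824) - 1*4004 = (-1247 + (((-577 - 269)/(-1/11 - 471))/1244 + 1198/800))/(-541 + 824) - 1*4004 = (-1247 + (-846/(-5182/11)*(1/1244) + 1198*(1/800)))/283 - 4004 = (-1247 + (-846*(-11/5182)*(1/1244) + 599/400))*(1/283) - 4004 = (-1247 + ((4653/2591)*(1/1244) + 599/400))*(1/283) - 4004 = (-1247 + (4653/3223204 + 599/400))*(1/283) - 4004 = (-1247 + 483140099/322320400)*(1/283) - 4004 = -401450398701/322320400*1/283 - 4004 = -401450398701/91216673200 - 4004 = -365633009891501/91216673200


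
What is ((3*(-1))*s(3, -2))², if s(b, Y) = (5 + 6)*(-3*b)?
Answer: 88209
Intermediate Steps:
s(b, Y) = -33*b (s(b, Y) = 11*(-3*b) = -33*b)
((3*(-1))*s(3, -2))² = ((3*(-1))*(-33*3))² = (-3*(-99))² = 297² = 88209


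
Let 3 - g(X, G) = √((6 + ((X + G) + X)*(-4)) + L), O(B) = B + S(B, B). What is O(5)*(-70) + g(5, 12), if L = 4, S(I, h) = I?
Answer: -697 - I*√78 ≈ -697.0 - 8.8318*I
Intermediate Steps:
O(B) = 2*B (O(B) = B + B = 2*B)
g(X, G) = 3 - √(10 - 8*X - 4*G) (g(X, G) = 3 - √((6 + ((X + G) + X)*(-4)) + 4) = 3 - √((6 + ((G + X) + X)*(-4)) + 4) = 3 - √((6 + (G + 2*X)*(-4)) + 4) = 3 - √((6 + (-8*X - 4*G)) + 4) = 3 - √((6 - 8*X - 4*G) + 4) = 3 - √(10 - 8*X - 4*G))
O(5)*(-70) + g(5, 12) = (2*5)*(-70) + (3 - √(10 - 8*5 - 4*12)) = 10*(-70) + (3 - √(10 - 40 - 48)) = -700 + (3 - √(-78)) = -700 + (3 - I*√78) = -697 - I*√78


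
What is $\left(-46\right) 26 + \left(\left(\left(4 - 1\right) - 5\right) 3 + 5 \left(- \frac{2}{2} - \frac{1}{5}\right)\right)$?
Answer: $-1208$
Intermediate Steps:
$\left(-46\right) 26 + \left(\left(\left(4 - 1\right) - 5\right) 3 + 5 \left(- \frac{2}{2} - \frac{1}{5}\right)\right) = -1196 + \left(\left(3 - 5\right) 3 + 5 \left(\left(-2\right) \frac{1}{2} - \frac{1}{5}\right)\right) = -1196 + \left(\left(-2\right) 3 + 5 \left(-1 - \frac{1}{5}\right)\right) = -1196 + \left(-6 + 5 \left(- \frac{6}{5}\right)\right) = -1196 - 12 = -1208$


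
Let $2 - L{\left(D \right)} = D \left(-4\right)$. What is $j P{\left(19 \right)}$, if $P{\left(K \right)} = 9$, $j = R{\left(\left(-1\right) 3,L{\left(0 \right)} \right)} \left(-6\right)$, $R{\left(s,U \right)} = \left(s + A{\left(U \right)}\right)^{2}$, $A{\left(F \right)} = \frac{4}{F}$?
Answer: $-54$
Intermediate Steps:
$L{\left(D \right)} = 2 + 4 D$ ($L{\left(D \right)} = 2 - D \left(-4\right) = 2 - - 4 D = 2 + 4 D$)
$R{\left(s,U \right)} = \left(s + \frac{4}{U}\right)^{2}$
$j = -6$ ($j = \frac{\left(4 + \left(2 + 4 \cdot 0\right) \left(\left(-1\right) 3\right)\right)^{2}}{\left(2 + 4 \cdot 0\right)^{2}} \left(-6\right) = \frac{\left(4 + \left(2 + 0\right) \left(-3\right)\right)^{2}}{\left(2 + 0\right)^{2}} \left(-6\right) = \frac{\left(4 + 2 \left(-3\right)\right)^{2}}{4} \left(-6\right) = \frac{\left(4 - 6\right)^{2}}{4} \left(-6\right) = \frac{\left(-2\right)^{2}}{4} \left(-6\right) = \frac{1}{4} \cdot 4 \left(-6\right) = 1 \left(-6\right) = -6$)
$j P{\left(19 \right)} = \left(-6\right) 9 = -54$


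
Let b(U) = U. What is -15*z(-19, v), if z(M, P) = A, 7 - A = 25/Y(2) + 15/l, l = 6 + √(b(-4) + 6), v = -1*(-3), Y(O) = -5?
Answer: -2385/17 - 225*√2/34 ≈ -149.65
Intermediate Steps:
v = 3
l = 6 + √2 (l = 6 + √(-4 + 6) = 6 + √2 ≈ 7.4142)
A = 12 - 15/(6 + √2) (A = 7 - (25/(-5) + 15/(6 + √2)) = 7 - (25*(-⅕) + 15/(6 + √2)) = 7 - (-5 + 15/(6 + √2)) = 7 + (5 - 15/(6 + √2)) = 12 - 15/(6 + √2) ≈ 9.9769)
z(M, P) = 159/17 + 15*√2/34
-15*z(-19, v) = -15*(159/17 + 15*√2/34) = -2385/17 - 225*√2/34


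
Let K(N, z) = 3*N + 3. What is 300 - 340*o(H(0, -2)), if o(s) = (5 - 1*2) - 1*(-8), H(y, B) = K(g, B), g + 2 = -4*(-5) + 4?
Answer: -3440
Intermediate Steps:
g = 22 (g = -2 + (-4*(-5) + 4) = -2 + (20 + 4) = -2 + 24 = 22)
K(N, z) = 3 + 3*N
H(y, B) = 69 (H(y, B) = 3 + 3*22 = 3 + 66 = 69)
o(s) = 11 (o(s) = (5 - 2) + 8 = 3 + 8 = 11)
300 - 340*o(H(0, -2)) = 300 - 340*11 = 300 - 3740 = -3440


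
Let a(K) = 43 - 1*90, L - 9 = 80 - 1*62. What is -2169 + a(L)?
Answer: -2216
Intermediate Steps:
L = 27 (L = 9 + (80 - 1*62) = 9 + (80 - 62) = 9 + 18 = 27)
a(K) = -47 (a(K) = 43 - 90 = -47)
-2169 + a(L) = -2169 - 47 = -2216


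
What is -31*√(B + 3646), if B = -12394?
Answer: -1674*I*√3 ≈ -2899.5*I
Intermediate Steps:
-31*√(B + 3646) = -31*√(-12394 + 3646) = -1674*I*√3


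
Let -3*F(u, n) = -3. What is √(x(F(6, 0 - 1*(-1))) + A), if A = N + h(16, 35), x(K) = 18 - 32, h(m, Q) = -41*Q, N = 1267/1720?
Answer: 7*I*√21859910/860 ≈ 38.056*I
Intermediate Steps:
N = 1267/1720 (N = 1267*(1/1720) = 1267/1720 ≈ 0.73663)
F(u, n) = 1 (F(u, n) = -⅓*(-3) = 1)
x(K) = -14
A = -2466933/1720 (A = 1267/1720 - 41*35 = 1267/1720 - 1435 = -2466933/1720 ≈ -1434.3)
√(x(F(6, 0 - 1*(-1))) + A) = √(-14 - 2466933/1720) = √(-2491013/1720) = 7*I*√21859910/860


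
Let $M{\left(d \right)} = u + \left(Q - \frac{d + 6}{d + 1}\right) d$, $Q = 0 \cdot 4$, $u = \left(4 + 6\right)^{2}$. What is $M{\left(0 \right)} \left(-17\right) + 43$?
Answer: $-1657$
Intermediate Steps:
$u = 100$ ($u = 10^{2} = 100$)
$Q = 0$
$M{\left(d \right)} = 100 - \frac{d \left(6 + d\right)}{1 + d}$ ($M{\left(d \right)} = 100 + \left(0 - \frac{d + 6}{d + 1}\right) d = 100 + \left(0 - \frac{6 + d}{1 + d}\right) d = 100 + - \frac{6 + d}{1 + d} d = 100 - \frac{d \left(6 + d\right)}{1 + d}$)
$M{\left(0 \right)} \left(-17\right) + 43 = \frac{100 - 0^{2} + 94 \cdot 0}{1 + 0} \left(-17\right) + 43 = \frac{100 - 0 + 0}{1} \left(-17\right) + 43 = 1 \left(100 + 0 + 0\right) \left(-17\right) + 43 = 1 \cdot 100 \left(-17\right) + 43 = 100 \left(-17\right) + 43 = -1700 + 43 = -1657$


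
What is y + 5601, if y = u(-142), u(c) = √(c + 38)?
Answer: 5601 + 2*I*√26 ≈ 5601.0 + 10.198*I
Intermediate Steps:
u(c) = √(38 + c)
y = 2*I*√26 (y = √(38 - 142) = √(-104) = 2*I*√26 ≈ 10.198*I)
y + 5601 = 2*I*√26 + 5601 = 5601 + 2*I*√26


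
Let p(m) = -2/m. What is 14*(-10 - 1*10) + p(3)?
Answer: -842/3 ≈ -280.67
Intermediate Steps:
14*(-10 - 1*10) + p(3) = 14*(-10 - 1*10) - 2/3 = 14*(-10 - 10) - 2*1/3 = 14*(-20) - 2/3 = -280 - 2/3 = -842/3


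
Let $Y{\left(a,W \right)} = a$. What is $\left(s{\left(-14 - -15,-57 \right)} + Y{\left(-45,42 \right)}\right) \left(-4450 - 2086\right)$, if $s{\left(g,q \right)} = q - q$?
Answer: $294120$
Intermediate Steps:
$s{\left(g,q \right)} = 0$
$\left(s{\left(-14 - -15,-57 \right)} + Y{\left(-45,42 \right)}\right) \left(-4450 - 2086\right) = \left(0 - 45\right) \left(-4450 - 2086\right) = \left(-45\right) \left(-6536\right) = 294120$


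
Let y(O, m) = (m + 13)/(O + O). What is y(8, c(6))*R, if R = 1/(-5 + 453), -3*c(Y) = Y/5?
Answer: 9/5120 ≈ 0.0017578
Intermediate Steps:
c(Y) = -Y/15 (c(Y) = -Y/(3*5) = -Y/15)
R = 1/448 ≈ 0.0022321
y(O, m) = (13 + m)/(2*O) (y(O, m) = (13 + m)/((2*O)) = (13 + m)*(1/(2*O)) = (13 + m)/(2*O))
y(8, c(6))*R = ((½)*(13 - 1/15*6)/8)*(1/448) = ((½)*(⅛)*(13 - ⅖))*(1/448) = ((½)*(⅛)*(63/5))*(1/448) = (63/80)*(1/448) = 9/5120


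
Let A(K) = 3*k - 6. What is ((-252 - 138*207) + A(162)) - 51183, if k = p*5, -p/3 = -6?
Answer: -79737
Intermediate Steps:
p = 18 (p = -3*(-6) = 18)
k = 90 (k = 18*5 = 90)
A(K) = 264 (A(K) = 3*90 - 6 = 270 - 6 = 264)
((-252 - 138*207) + A(162)) - 51183 = ((-252 - 138*207) + 264) - 51183 = ((-252 - 28566) + 264) - 51183 = (-28818 + 264) - 51183 = -28554 - 51183 = -79737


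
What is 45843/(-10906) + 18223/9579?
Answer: -34341437/14924082 ≈ -2.3011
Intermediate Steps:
45843/(-10906) + 18223/9579 = 45843*(-1/10906) + 18223*(1/9579) = -6549/1558 + 18223/9579 = -34341437/14924082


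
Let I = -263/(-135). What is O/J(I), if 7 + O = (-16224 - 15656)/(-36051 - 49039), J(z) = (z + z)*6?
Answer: -2536875/8951468 ≈ -0.28340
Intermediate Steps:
I = 263/135 (I = -263*(-1/135) = 263/135 ≈ 1.9481)
J(z) = 12*z (J(z) = (2*z)*6 = 12*z)
O = -56375/8509 (O = -7 + (-16224 - 15656)/(-36051 - 49039) = -7 - 31880/(-85090) = -7 - 31880*(-1/85090) = -7 + 3188/8509 = -56375/8509 ≈ -6.6253)
O/J(I) = -56375/(8509*(12*(263/135))) = -56375/(8509*1052/45) = -56375/8509*45/1052 = -2536875/8951468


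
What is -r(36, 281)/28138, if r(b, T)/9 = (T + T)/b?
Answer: -281/56276 ≈ -0.0049932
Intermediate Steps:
r(b, T) = 18*T/b (r(b, T) = 9*((T + T)/b) = 9*((2*T)/b) = 9*(2*T/b) = 18*T/b)
-r(36, 281)/28138 = -18*281/36/28138 = -18*281/36*(1/28138) = -1*281/2*(1/28138) = -281/2*1/28138 = -281/56276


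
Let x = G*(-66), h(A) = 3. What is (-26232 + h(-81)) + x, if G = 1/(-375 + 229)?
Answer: -1914684/73 ≈ -26229.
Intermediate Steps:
G = -1/146 (G = 1/(-146) = -1/146 ≈ -0.0068493)
x = 33/73 (x = -1/146*(-66) = 33/73 ≈ 0.45205)
(-26232 + h(-81)) + x = (-26232 + 3) + 33/73 = -26229 + 33/73 = -1914684/73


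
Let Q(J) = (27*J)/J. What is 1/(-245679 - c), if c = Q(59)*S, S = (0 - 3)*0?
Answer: -1/245679 ≈ -4.0704e-6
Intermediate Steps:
S = 0 (S = -3*0 = 0)
Q(J) = 27
c = 0 (c = 27*0 = 0)
1/(-245679 - c) = 1/(-245679 - 1*0) = 1/(-245679 + 0) = 1/(-245679) = -1/245679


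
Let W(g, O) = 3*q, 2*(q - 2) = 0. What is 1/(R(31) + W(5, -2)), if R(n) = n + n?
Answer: 1/68 ≈ 0.014706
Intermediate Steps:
q = 2 (q = 2 + (½)*0 = 2 + 0 = 2)
W(g, O) = 6 (W(g, O) = 3*2 = 6)
R(n) = 2*n
1/(R(31) + W(5, -2)) = 1/(2*31 + 6) = 1/(62 + 6) = 1/68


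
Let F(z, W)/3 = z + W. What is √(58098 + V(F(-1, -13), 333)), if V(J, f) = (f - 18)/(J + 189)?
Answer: 9*√35147/7 ≈ 241.04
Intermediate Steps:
F(z, W) = 3*W + 3*z (F(z, W) = 3*(z + W) = 3*(W + z) = 3*W + 3*z)
V(J, f) = (-18 + f)/(189 + J)
√(58098 + V(F(-1, -13), 333)) = √(58098 + (-18 + 333)/(189 + (3*(-13) + 3*(-1)))) = √(58098 + 315/(189 + (-39 - 3))) = √(58098 + 315/(189 - 42)) = √(58098 + 315/147) = √(58098 + (1/147)*315) = √(58098 + 15/7) = √(406701/7) = 9*√35147/7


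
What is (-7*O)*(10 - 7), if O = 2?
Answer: -42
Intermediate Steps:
(-7*O)*(10 - 7) = (-7*2)*(10 - 7) = -14*3 = -42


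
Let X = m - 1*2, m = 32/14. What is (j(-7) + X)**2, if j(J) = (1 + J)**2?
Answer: 64516/49 ≈ 1316.7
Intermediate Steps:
m = 16/7 (m = 32*(1/14) = 16/7 ≈ 2.2857)
X = 2/7 (X = 16/7 - 1*2 = 16/7 - 2 = 2/7 ≈ 0.28571)
(j(-7) + X)**2 = ((1 - 7)**2 + 2/7)**2 = ((-6)**2 + 2/7)**2 = (36 + 2/7)**2 = (254/7)**2 = 64516/49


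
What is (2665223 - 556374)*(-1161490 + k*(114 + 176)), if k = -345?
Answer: -2660397367460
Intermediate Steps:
(2665223 - 556374)*(-1161490 + k*(114 + 176)) = (2665223 - 556374)*(-1161490 - 345*(114 + 176)) = 2108849*(-1161490 - 345*290) = 2108849*(-1161490 - 100050) = 2108849*(-1261540) = -2660397367460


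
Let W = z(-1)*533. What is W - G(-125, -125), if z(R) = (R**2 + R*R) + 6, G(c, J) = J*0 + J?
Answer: 4389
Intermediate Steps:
G(c, J) = J (G(c, J) = 0 + J = J)
z(R) = 6 + 2*R**2 (z(R) = (R**2 + R**2) + 6 = 2*R**2 + 6 = 6 + 2*R**2)
W = 4264 (W = (6 + 2*(-1)**2)*533 = (6 + 2*1)*533 = (6 + 2)*533 = 8*533 = 4264)
W - G(-125, -125) = 4264 - 1*(-125) = 4264 + 125 = 4389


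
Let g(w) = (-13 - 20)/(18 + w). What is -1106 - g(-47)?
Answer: -32107/29 ≈ -1107.1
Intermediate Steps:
g(w) = -33/(18 + w)
-1106 - g(-47) = -1106 - (-33)/(18 - 47) = -1106 - (-33)/(-29) = -1106 - (-33)*(-1)/29 = -1106 - 1*33/29 = -1106 - 33/29 = -32107/29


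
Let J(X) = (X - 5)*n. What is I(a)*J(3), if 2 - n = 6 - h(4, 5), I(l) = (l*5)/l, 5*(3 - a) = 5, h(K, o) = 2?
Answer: 20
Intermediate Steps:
a = 2 (a = 3 - ⅕*5 = 3 - 1 = 2)
I(l) = 5 (I(l) = (5*l)/l = 5)
n = -2 (n = 2 - (6 - 1*2) = 2 - (6 - 2) = 2 - 1*4 = 2 - 4 = -2)
J(X) = 10 - 2*X (J(X) = (X - 5)*(-2) = (-5 + X)*(-2) = 10 - 2*X)
I(a)*J(3) = 5*(10 - 2*3) = 5*(10 - 6) = 5*4 = 20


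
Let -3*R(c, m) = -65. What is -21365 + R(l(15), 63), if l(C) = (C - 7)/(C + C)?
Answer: -64030/3 ≈ -21343.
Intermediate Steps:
l(C) = (-7 + C)/(2*C) (l(C) = (-7 + C)/((2*C)) = (-7 + C)*(1/(2*C)) = (-7 + C)/(2*C))
R(c, m) = 65/3 (R(c, m) = -1/3*(-65) = 65/3)
-21365 + R(l(15), 63) = -21365 + 65/3 = -64030/3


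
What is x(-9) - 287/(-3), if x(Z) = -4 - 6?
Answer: 257/3 ≈ 85.667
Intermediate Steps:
x(Z) = -10
x(-9) - 287/(-3) = -10 - 287/(-3) = -10 - 287*(-1)/3 = -10 - 1*(-287/3) = -10 + 287/3 = 257/3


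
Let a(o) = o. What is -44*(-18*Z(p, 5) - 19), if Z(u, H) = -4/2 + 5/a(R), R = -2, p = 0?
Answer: -2728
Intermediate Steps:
Z(u, H) = -9/2 (Z(u, H) = -4/2 + 5/(-2) = -4*½ + 5*(-½) = -2 - 5/2 = -9/2)
-44*(-18*Z(p, 5) - 19) = -44*(-18*(-9/2) - 19) = -44*(81 - 19) = -44*62 = -2728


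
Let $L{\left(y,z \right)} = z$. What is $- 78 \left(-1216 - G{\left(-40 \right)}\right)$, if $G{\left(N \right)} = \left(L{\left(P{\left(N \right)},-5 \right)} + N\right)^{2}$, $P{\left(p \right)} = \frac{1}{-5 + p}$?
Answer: $252798$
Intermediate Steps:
$G{\left(N \right)} = \left(-5 + N\right)^{2}$
$- 78 \left(-1216 - G{\left(-40 \right)}\right) = - 78 \left(-1216 - \left(-5 - 40\right)^{2}\right) = - 78 \left(-1216 - \left(-45\right)^{2}\right) = - 78 \left(-1216 - 2025\right) = \left(-78\right) \left(-3241\right) = 252798$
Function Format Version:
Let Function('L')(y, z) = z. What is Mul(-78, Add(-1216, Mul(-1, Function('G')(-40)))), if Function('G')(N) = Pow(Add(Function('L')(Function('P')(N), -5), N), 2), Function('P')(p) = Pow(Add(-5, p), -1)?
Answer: 252798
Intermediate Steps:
Function('G')(N) = Pow(Add(-5, N), 2)
Mul(-78, Add(-1216, Mul(-1, Function('G')(-40)))) = Mul(-78, Add(-1216, Mul(-1, Pow(Add(-5, -40), 2)))) = Mul(-78, Add(-1216, Mul(-1, Pow(-45, 2)))) = Mul(-78, Add(-1216, Mul(-1, 2025))) = Mul(-78, Add(-1216, -2025)) = Mul(-78, -3241) = 252798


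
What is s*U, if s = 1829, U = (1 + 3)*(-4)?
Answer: -29264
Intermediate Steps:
U = -16 (U = 4*(-4) = -16)
s*U = 1829*(-16) = -29264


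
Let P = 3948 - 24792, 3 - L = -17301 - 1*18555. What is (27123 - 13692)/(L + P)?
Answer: 407/455 ≈ 0.89451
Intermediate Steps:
L = 35859 (L = 3 - (-17301 - 1*18555) = 3 - (-17301 - 18555) = 3 - 1*(-35856) = 3 + 35856 = 35859)
P = -20844
(27123 - 13692)/(L + P) = (27123 - 13692)/(35859 - 20844) = 13431/15015 = 13431*(1/15015) = 407/455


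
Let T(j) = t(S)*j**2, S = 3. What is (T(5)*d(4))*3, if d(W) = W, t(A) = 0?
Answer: 0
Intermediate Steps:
T(j) = 0 (T(j) = 0*j**2 = 0)
(T(5)*d(4))*3 = (0*4)*3 = 0*3 = 0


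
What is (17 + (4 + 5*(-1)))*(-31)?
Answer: -496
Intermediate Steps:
(17 + (4 + 5*(-1)))*(-31) = (17 + (4 - 5))*(-31) = (17 - 1)*(-31) = 16*(-31) = -496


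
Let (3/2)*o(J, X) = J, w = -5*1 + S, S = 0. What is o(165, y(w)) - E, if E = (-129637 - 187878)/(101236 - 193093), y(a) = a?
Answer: 9786755/91857 ≈ 106.54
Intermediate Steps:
w = -5 (w = -5*1 + 0 = -5 + 0 = -5)
o(J, X) = 2*J/3
E = 317515/91857 (E = -317515/(-91857) = -317515*(-1/91857) = 317515/91857 ≈ 3.4566)
o(165, y(w)) - E = (⅔)*165 - 1*317515/91857 = 110 - 317515/91857 = 9786755/91857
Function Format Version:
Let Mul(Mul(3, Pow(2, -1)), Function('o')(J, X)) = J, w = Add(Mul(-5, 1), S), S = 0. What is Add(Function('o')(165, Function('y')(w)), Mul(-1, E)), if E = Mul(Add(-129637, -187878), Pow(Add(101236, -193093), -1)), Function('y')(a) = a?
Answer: Rational(9786755, 91857) ≈ 106.54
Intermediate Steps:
w = -5 (w = Add(Mul(-5, 1), 0) = Add(-5, 0) = -5)
Function('o')(J, X) = Mul(Rational(2, 3), J)
E = Rational(317515, 91857) (E = Mul(-317515, Pow(-91857, -1)) = Mul(-317515, Rational(-1, 91857)) = Rational(317515, 91857) ≈ 3.4566)
Add(Function('o')(165, Function('y')(w)), Mul(-1, E)) = Add(Mul(Rational(2, 3), 165), Mul(-1, Rational(317515, 91857))) = Add(110, Rational(-317515, 91857)) = Rational(9786755, 91857)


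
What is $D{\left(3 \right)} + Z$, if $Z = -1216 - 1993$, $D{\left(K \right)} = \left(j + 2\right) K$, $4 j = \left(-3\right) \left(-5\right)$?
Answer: $- \frac{12767}{4} \approx -3191.8$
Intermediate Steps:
$j = \frac{15}{4}$ ($j = \frac{\left(-3\right) \left(-5\right)}{4} = \frac{1}{4} \cdot 15 = \frac{15}{4} \approx 3.75$)
$D{\left(K \right)} = \frac{23 K}{4}$ ($D{\left(K \right)} = \left(\frac{15}{4} + 2\right) K = \frac{23 K}{4}$)
$Z = -3209$
$D{\left(3 \right)} + Z = \frac{23}{4} \cdot 3 - 3209 = \frac{69}{4} - 3209 = - \frac{12767}{4}$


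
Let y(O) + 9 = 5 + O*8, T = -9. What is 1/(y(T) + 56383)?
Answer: 1/56307 ≈ 1.7760e-5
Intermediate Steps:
y(O) = -4 + 8*O (y(O) = -9 + (5 + O*8) = -9 + (5 + 8*O) = -4 + 8*O)
1/(y(T) + 56383) = 1/((-4 + 8*(-9)) + 56383) = 1/((-4 - 72) + 56383) = 1/(-76 + 56383) = 1/56307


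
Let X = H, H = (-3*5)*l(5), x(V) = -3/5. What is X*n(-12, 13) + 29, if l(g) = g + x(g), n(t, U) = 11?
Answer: -697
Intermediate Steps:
x(V) = -3/5 (x(V) = -3*1/5 = -3/5)
l(g) = -3/5 + g (l(g) = g - 3/5 = -3/5 + g)
H = -66 (H = (-3*5)*(-3/5 + 5) = -15*22/5 = -66)
X = -66
X*n(-12, 13) + 29 = -66*11 + 29 = -726 + 29 = -697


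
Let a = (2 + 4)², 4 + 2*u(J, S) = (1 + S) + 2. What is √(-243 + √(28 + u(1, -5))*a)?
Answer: 3*I*√7 ≈ 7.9373*I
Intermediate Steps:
u(J, S) = -½ + S/2 (u(J, S) = -2 + ((1 + S) + 2)/2 = -2 + (3 + S)/2 = -2 + (3/2 + S/2) = -½ + S/2)
a = 36 (a = 6² = 36)
√(-243 + √(28 + u(1, -5))*a) = √(-243 + √(28 + (-½ + (½)*(-5)))*36) = √(-243 + √(28 + (-½ - 5/2))*36) = √(-243 + √(28 - 3)*36) = √(-243 + √25*36) = √(-243 + 5*36) = √(-243 + 180) = √(-63) = 3*I*√7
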